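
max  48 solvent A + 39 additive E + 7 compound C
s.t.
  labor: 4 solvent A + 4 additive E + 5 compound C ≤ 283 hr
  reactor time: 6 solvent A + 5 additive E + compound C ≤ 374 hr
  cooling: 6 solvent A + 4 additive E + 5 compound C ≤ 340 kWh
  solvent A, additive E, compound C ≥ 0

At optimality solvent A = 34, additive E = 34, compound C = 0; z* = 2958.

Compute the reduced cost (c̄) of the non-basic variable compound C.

Binding: reactor time and cooling. Non-binding: labor (11 unused).
By complementary slackness, y = 0 for the non-binding constraint.
The binding rows give the dual system: 6·y_reactor time + 6·y_cooling = 48 and 5·y_reactor time + 4·y_cooling = 39.
Solving: y_reactor time = 7, y_cooling = 1.
Reduced cost of compound C: c₃ − yᵀa₃ = 7 − (7·1 + 1·5) = 7 − 12 = -5.

-5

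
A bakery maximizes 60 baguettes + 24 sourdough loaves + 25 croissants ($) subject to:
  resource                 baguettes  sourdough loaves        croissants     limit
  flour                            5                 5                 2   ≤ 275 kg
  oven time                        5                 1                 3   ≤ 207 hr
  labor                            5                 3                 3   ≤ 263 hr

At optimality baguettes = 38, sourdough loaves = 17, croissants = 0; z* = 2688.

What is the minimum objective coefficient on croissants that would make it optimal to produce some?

33

At the optimum: flour uses 275 of 275 (binding); oven time uses 207 of 207 (binding); labor uses 241 of 263 (slack = 22).
Since labor is not tight, its dual is 0.
The binding rows give the dual system: 5·y_flour + 5·y_oven time = 60 and 5·y_flour + 1·y_oven time = 24.
→ y_flour = 3 and y_oven time = 9.
croissants enters the basis when its profit ≥ yᵀa₃ = 3·2 + 9·3 = 33.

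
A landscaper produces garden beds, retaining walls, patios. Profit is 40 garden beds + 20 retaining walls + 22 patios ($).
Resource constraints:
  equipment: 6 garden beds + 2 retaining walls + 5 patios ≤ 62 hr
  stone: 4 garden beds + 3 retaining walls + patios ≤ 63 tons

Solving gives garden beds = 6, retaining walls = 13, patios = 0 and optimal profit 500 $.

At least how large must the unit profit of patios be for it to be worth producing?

At the optimum: equipment uses 62 of 62 (binding); stone uses 63 of 63 (binding).
The binding rows give the dual system: 6·y_equipment + 4·y_stone = 40 and 2·y_equipment + 3·y_stone = 20.
Solving: y_equipment = 4, y_stone = 4.
patios enters the basis when its profit ≥ yᵀa₃ = 4·5 + 4·1 = 24.

24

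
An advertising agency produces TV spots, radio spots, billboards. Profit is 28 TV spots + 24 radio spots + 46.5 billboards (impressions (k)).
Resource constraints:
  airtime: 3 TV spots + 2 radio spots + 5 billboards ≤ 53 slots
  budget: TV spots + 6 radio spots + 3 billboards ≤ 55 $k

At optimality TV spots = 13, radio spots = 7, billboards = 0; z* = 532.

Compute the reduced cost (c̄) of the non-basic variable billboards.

-1.5

Check each constraint at x*: airtime 53/53 (tight); budget 55/55 (tight).
From A_Bᵀ y = c: 3·y_airtime + 1·y_budget = 28; 2·y_airtime + 6·y_budget = 24.
Solving: y_airtime = 9, y_budget = 1.
Reduced cost of billboards: c₃ − yᵀa₃ = 46.5 − (9·5 + 1·3) = 46.5 − 48 = -1.5.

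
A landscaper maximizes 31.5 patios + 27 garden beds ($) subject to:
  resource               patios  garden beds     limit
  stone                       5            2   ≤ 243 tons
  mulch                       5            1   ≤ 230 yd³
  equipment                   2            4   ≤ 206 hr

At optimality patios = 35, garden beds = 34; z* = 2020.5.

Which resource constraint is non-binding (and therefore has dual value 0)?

mulch

stone: 243/243 (binding)
mulch: 209/230 (slack 21)
equipment: 206/206 (binding)
By complementary slackness, a constraint with positive slack has shadow price 0 → mulch.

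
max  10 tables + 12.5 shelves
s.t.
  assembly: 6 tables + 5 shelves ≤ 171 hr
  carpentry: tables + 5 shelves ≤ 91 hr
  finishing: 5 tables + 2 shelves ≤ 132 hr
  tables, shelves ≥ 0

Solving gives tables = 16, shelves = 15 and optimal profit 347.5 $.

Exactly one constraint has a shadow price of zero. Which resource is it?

assembly: 171/171 (binding)
carpentry: 91/91 (binding)
finishing: 110/132 (slack 22)
By complementary slackness, a constraint with positive slack has shadow price 0 → finishing.

finishing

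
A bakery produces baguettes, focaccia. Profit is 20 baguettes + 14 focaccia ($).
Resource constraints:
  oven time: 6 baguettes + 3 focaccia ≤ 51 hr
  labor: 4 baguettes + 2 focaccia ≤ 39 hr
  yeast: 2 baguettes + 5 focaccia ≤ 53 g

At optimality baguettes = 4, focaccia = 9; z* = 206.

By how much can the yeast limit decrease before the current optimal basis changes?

36

Binding constraints: oven time, yeast. The basis is B = [[6,3],[2,5]] with det 24.
Per unit decrease in yeast, x* moves by d = (0.125, -0.25).
The basis stays optimal until focaccia reaches 0; allowable decrease = 36 g.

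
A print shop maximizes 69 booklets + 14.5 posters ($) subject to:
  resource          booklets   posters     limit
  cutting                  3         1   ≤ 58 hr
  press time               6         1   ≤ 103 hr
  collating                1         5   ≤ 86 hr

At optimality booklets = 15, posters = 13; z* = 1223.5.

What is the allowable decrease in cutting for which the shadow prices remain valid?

Binding constraints: cutting, press time. The basis is B = [[3,1],[6,1]] with det -3.
Per unit decrease in cutting, x* moves by d = (0.3333, -2).
The basis stays optimal until posters reaches 0; allowable decrease = 6.5 hr.

6.5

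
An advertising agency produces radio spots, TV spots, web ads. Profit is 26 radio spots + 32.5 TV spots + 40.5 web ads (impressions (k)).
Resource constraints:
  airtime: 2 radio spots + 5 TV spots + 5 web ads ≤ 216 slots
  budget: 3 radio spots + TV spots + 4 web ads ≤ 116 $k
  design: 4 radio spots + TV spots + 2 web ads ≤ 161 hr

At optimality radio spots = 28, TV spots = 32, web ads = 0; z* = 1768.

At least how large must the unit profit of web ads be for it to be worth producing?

Check each constraint at x*: airtime 216/216 (tight); budget 116/116 (tight); design 144/161 (slack 17).
Slack constraints have shadow price 0 (complementary slackness).
The binding rows give the dual system: 2·y_airtime + 3·y_budget = 26 and 5·y_airtime + 1·y_budget = 32.5.
→ y_airtime = 5.5 and y_budget = 5.
web ads enters the basis when its profit ≥ yᵀa₃ = 5.5·5 + 5·4 = 47.5.

47.5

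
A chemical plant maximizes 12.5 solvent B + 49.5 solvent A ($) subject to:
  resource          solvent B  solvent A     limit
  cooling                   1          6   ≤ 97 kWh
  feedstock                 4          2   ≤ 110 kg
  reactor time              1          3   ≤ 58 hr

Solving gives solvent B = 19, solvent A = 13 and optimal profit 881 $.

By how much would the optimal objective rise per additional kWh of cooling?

4

At the optimum: cooling uses 97 of 97 (binding); feedstock uses 102 of 110 (slack = 8); reactor time uses 58 of 58 (binding).
By complementary slackness, y = 0 for the non-binding constraint.
The binding rows give the dual system: 1·y_cooling + 1·y_reactor time = 12.5 and 6·y_cooling + 3·y_reactor time = 49.5.
→ y_cooling = 4 and y_reactor time = 8.5.
Shadow price of cooling = 4.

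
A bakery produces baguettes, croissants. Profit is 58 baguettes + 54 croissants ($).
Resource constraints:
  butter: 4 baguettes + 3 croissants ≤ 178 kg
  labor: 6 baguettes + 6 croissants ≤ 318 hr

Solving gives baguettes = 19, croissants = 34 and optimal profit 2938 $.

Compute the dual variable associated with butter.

4

At the optimum: butter uses 178 of 178 (binding); labor uses 318 of 318 (binding).
Dual feasibility on the basic columns requires 4·y_butter + 6·y_labor = 58, 3·y_butter + 6·y_labor = 54.
→ y_butter = 4 and y_labor = 7.
Shadow price of butter = 4.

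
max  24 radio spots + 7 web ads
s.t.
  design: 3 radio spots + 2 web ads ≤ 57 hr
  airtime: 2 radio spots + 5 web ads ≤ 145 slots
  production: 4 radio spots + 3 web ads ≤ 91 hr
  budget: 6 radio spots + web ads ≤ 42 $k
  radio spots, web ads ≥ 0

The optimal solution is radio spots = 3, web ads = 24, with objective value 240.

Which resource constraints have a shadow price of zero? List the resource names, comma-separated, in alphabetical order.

design: 57/57 (binding)
airtime: 126/145 (slack 19)
production: 84/91 (slack 7)
budget: 42/42 (binding)
By complementary slackness, a constraint with positive slack has shadow price 0 → airtime, production.

airtime, production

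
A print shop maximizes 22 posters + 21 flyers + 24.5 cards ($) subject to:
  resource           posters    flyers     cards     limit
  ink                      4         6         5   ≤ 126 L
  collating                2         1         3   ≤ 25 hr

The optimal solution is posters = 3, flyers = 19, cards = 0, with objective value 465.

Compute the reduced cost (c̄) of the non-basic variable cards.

-6

Both ink and collating are binding at x*.
The binding rows give the dual system: 4·y_ink + 2·y_collating = 22 and 6·y_ink + 1·y_collating = 21.
This yields shadow prices y_ink = 2.5, y_collating = 6.
Reduced cost of cards: c₃ − yᵀa₃ = 24.5 − (2.5·5 + 6·3) = 24.5 − 30.5 = -6.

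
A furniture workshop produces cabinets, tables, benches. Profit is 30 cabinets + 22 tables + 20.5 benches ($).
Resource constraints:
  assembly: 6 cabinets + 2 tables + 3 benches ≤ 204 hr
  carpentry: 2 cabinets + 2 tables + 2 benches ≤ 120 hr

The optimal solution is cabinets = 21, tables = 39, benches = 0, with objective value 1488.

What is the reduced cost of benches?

-3.5

At the optimum: assembly uses 204 of 204 (binding); carpentry uses 120 of 120 (binding).
The binding rows give the dual system: 6·y_assembly + 2·y_carpentry = 30 and 2·y_assembly + 2·y_carpentry = 22.
This yields shadow prices y_assembly = 2, y_carpentry = 9.
Reduced cost of benches: c₃ − yᵀa₃ = 20.5 − (2·3 + 9·2) = 20.5 − 24 = -3.5.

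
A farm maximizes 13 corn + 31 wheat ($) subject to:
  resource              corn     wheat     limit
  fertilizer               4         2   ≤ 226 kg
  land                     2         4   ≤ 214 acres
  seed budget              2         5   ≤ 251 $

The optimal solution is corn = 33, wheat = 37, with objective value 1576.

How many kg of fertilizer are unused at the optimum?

fertilizer used = 4·33 + 2·37 = 206; slack = 226 − 206 = 20.

20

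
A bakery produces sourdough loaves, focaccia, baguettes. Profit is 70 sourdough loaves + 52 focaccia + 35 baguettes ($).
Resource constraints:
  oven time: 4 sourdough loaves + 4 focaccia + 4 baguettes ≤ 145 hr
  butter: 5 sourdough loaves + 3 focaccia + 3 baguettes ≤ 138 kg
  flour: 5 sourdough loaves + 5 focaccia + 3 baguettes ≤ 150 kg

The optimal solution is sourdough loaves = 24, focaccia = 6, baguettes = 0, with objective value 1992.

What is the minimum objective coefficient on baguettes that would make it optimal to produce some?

Binding: butter and flour. Non-binding: oven time (25 unused).
By complementary slackness, y = 0 for the non-binding constraint.
Dual feasibility on the basic columns requires 5·y_butter + 5·y_flour = 70, 3·y_butter + 5·y_flour = 52.
→ y_butter = 9 and y_flour = 5.
baguettes enters the basis when its profit ≥ yᵀa₃ = 9·3 + 5·3 = 42.

42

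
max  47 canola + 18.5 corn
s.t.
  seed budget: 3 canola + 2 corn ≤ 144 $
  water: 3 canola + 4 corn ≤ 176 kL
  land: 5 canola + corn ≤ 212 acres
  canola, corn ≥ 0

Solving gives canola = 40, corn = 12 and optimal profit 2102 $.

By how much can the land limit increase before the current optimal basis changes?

Binding constraints: seed budget, land. The basis is B = [[3,2],[5,1]] with det -7.
Per unit increase in land, x* moves by d = (0.2857, -0.4286).
The basis stays optimal until corn reaches 0; allowable increase = 28 acres.

28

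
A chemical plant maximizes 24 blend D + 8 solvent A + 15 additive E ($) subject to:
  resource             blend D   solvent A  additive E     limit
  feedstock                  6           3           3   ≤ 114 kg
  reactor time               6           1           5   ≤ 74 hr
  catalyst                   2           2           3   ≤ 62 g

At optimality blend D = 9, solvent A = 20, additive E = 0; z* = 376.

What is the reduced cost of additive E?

Check each constraint at x*: feedstock 114/114 (tight); reactor time 74/74 (tight); catalyst 58/62 (slack 4).
Since catalyst is not tight, its dual is 0.
From A_Bᵀ y = c: 6·y_feedstock + 6·y_reactor time = 24; 3·y_feedstock + 1·y_reactor time = 8.
Solving: y_feedstock = 2, y_reactor time = 2.
Reduced cost of additive E: c₃ − yᵀa₃ = 15 − (2·3 + 2·5) = 15 − 16 = -1.

-1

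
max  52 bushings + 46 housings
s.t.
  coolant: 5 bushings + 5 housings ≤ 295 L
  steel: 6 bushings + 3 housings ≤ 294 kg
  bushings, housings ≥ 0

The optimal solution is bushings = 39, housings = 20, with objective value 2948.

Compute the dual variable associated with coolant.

8

Check each constraint at x*: coolant 295/295 (tight); steel 294/294 (tight).
The binding rows give the dual system: 5·y_coolant + 6·y_steel = 52 and 5·y_coolant + 3·y_steel = 46.
Solving: y_coolant = 8, y_steel = 2.
Shadow price of coolant = 8.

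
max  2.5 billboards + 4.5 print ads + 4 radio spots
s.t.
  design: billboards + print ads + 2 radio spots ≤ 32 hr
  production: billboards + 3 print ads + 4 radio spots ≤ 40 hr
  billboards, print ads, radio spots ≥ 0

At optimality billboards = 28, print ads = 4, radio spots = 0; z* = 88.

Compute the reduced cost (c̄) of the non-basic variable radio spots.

-3

At the optimum: design uses 32 of 32 (binding); production uses 40 of 40 (binding).
From A_Bᵀ y = c: 1·y_design + 1·y_production = 2.5; 1·y_design + 3·y_production = 4.5.
This yields shadow prices y_design = 1.5, y_production = 1.
Reduced cost of radio spots: c₃ − yᵀa₃ = 4 − (1.5·2 + 1·4) = 4 − 7 = -3.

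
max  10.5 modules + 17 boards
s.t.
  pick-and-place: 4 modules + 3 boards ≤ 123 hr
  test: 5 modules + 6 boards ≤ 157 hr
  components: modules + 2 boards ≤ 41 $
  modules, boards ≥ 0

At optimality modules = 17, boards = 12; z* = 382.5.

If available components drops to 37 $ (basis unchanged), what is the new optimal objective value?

360.5

Check each constraint at x*: pick-and-place 104/123 (slack 19); test 157/157 (tight); components 41/41 (tight).
Slack constraints have shadow price 0 (complementary slackness).
Dual feasibility on the basic columns requires 5·y_test + 1·y_components = 10.5, 6·y_test + 2·y_components = 17.
This yields shadow prices y_test = 1, y_components = 5.5.
Δz = y_components·Δb = 5.5 × (-4) = -22, so new z* = 382.5 − 22 = 360.5.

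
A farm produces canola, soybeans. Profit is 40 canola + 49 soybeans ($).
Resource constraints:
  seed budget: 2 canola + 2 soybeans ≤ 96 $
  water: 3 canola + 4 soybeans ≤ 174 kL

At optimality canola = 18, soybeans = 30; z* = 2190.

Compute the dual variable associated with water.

9

At the optimum: seed budget uses 96 of 96 (binding); water uses 174 of 174 (binding).
Dual feasibility on the basic columns requires 2·y_seed budget + 3·y_water = 40, 2·y_seed budget + 4·y_water = 49.
→ y_seed budget = 6.5 and y_water = 9.
Shadow price of water = 9.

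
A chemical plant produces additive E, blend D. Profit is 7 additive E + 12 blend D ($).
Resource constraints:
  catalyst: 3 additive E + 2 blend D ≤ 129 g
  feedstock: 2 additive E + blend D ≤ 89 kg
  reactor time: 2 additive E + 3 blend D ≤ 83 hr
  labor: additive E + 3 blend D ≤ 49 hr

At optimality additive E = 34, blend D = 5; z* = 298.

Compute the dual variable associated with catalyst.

At the optimum: catalyst uses 112 of 129 (slack = 17); feedstock uses 73 of 89 (slack = 16); reactor time uses 83 of 83 (binding); labor uses 49 of 49 (binding).
Slack constraints have shadow price 0 (complementary slackness).
The binding rows give the dual system: 2·y_reactor time + 1·y_labor = 7 and 3·y_reactor time + 3·y_labor = 12.
Solving: y_reactor time = 3, y_labor = 1.
Shadow price of catalyst = 0.

0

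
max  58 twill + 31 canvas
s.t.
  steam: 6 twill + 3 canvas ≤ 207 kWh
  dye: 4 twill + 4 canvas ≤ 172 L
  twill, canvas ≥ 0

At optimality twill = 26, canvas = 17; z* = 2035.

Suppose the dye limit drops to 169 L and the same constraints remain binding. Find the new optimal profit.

Check each constraint at x*: steam 207/207 (tight); dye 172/172 (tight).
Dual feasibility on the basic columns requires 6·y_steam + 4·y_dye = 58, 3·y_steam + 4·y_dye = 31.
→ y_steam = 9 and y_dye = 1.
Δz = y_dye·Δb = 1 × (-3) = -3, so new z* = 2035 − 3 = 2032.

2032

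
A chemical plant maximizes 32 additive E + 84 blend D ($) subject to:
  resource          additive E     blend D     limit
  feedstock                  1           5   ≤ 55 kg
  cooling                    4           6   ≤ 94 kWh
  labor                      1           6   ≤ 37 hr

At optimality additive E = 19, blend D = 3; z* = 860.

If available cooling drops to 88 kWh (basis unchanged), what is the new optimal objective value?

Binding: cooling and labor. Non-binding: feedstock (21 unused).
Slack constraints have shadow price 0 (complementary slackness).
The binding rows give the dual system: 4·y_cooling + 1·y_labor = 32 and 6·y_cooling + 6·y_labor = 84.
This yields shadow prices y_cooling = 6, y_labor = 8.
Δz = y_cooling·Δb = 6 × (-6) = -36, so new z* = 860 − 36 = 824.

824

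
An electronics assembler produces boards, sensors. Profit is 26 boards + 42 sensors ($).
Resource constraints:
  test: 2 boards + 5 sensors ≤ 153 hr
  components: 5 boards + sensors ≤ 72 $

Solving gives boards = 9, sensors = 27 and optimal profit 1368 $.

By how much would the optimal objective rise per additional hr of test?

8

At the optimum: test uses 153 of 153 (binding); components uses 72 of 72 (binding).
The binding rows give the dual system: 2·y_test + 5·y_components = 26 and 5·y_test + 1·y_components = 42.
Solving: y_test = 8, y_components = 2.
Shadow price of test = 8.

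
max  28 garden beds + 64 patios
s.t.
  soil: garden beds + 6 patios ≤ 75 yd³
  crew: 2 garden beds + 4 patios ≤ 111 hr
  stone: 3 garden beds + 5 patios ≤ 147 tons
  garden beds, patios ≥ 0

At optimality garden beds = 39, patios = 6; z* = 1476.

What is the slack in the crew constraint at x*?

9

crew used = 2·39 + 4·6 = 102; slack = 111 − 102 = 9.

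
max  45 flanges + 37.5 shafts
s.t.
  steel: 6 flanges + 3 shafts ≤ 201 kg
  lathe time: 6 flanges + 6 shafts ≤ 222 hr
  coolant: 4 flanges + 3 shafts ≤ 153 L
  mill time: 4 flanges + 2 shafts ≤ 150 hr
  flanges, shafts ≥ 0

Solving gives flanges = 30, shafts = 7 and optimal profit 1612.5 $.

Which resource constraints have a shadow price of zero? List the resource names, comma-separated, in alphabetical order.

coolant, mill time

steel: 201/201 (binding)
lathe time: 222/222 (binding)
coolant: 141/153 (slack 12)
mill time: 134/150 (slack 16)
By complementary slackness, a constraint with positive slack has shadow price 0 → coolant, mill time.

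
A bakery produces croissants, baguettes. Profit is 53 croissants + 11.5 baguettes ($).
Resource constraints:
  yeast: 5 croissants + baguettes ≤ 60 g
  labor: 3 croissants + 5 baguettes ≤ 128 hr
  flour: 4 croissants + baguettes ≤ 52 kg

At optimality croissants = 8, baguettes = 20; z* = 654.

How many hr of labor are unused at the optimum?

labor used = 3·8 + 5·20 = 124; slack = 128 − 124 = 4.

4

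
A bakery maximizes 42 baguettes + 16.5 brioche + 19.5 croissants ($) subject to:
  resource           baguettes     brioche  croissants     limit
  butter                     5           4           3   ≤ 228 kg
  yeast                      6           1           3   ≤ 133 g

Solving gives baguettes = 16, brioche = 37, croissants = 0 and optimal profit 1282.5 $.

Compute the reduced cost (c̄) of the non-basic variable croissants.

Check each constraint at x*: butter 228/228 (tight); yeast 133/133 (tight).
Dual feasibility on the basic columns requires 5·y_butter + 6·y_yeast = 42, 4·y_butter + 1·y_yeast = 16.5.
Solving: y_butter = 3, y_yeast = 4.5.
Reduced cost of croissants: c₃ − yᵀa₃ = 19.5 − (3·3 + 4.5·3) = 19.5 − 22.5 = -3.

-3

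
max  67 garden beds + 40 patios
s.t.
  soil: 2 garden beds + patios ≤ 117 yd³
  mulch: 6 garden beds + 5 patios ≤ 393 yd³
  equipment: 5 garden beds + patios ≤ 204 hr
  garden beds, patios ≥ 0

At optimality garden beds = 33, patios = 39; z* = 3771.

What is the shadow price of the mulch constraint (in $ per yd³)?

7

At the optimum: soil uses 105 of 117 (slack = 12); mulch uses 393 of 393 (binding); equipment uses 204 of 204 (binding).
By complementary slackness, y = 0 for the non-binding constraint.
Dual feasibility on the basic columns requires 6·y_mulch + 5·y_equipment = 67, 5·y_mulch + 1·y_equipment = 40.
This yields shadow prices y_mulch = 7, y_equipment = 5.
Shadow price of mulch = 7.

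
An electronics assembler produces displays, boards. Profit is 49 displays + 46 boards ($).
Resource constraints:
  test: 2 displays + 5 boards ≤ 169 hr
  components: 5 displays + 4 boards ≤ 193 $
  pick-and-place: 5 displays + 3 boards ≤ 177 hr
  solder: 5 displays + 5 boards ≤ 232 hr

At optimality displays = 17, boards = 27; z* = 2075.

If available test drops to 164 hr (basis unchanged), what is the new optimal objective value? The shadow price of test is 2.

2065

Δb = -5, so new z* = 2075 + (2)·(-5) = 2075 − 10 = 2065.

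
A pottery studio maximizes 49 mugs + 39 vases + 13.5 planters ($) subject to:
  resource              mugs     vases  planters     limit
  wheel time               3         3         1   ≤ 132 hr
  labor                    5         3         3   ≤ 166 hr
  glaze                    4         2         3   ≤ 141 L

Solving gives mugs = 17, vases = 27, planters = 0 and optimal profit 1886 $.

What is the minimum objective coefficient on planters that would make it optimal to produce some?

23

At the optimum: wheel time uses 132 of 132 (binding); labor uses 166 of 166 (binding); glaze uses 122 of 141 (slack = 19).
Slack constraints have shadow price 0 (complementary slackness).
Dual feasibility on the basic columns requires 3·y_wheel time + 5·y_labor = 49, 3·y_wheel time + 3·y_labor = 39.
Solving: y_wheel time = 8, y_labor = 5.
planters enters the basis when its profit ≥ yᵀa₃ = 8·1 + 5·3 = 23.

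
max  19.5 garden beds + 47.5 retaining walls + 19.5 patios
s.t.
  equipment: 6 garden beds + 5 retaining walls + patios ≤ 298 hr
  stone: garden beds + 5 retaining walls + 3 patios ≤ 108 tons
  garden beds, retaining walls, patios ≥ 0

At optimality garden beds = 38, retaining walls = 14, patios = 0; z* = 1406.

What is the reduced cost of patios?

At the optimum: equipment uses 298 of 298 (binding); stone uses 108 of 108 (binding).
From A_Bᵀ y = c: 6·y_equipment + 1·y_stone = 19.5; 5·y_equipment + 5·y_stone = 47.5.
This yields shadow prices y_equipment = 2, y_stone = 7.5.
Reduced cost of patios: c₃ − yᵀa₃ = 19.5 − (2·1 + 7.5·3) = 19.5 − 24.5 = -5.

-5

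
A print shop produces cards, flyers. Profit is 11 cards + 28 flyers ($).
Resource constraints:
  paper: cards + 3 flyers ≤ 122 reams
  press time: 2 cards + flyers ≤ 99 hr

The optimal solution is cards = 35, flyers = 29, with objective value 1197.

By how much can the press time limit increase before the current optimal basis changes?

Binding constraints: paper, press time. The basis is B = [[1,3],[2,1]] with det -5.
Per unit increase in press time, x* moves by d = (0.6, -0.2).
The basis stays optimal until flyers reaches 0; allowable increase = 145 hr.

145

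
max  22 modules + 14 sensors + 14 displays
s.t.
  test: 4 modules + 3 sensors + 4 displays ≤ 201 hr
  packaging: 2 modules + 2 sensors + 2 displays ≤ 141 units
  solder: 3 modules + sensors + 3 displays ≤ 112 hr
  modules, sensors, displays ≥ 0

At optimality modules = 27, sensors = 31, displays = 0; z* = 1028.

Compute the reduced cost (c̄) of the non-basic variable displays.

At the optimum: test uses 201 of 201 (binding); packaging uses 116 of 141 (slack = 25); solder uses 112 of 112 (binding).
By complementary slackness, y = 0 for the non-binding constraint.
Dual feasibility on the basic columns requires 4·y_test + 3·y_solder = 22, 3·y_test + 1·y_solder = 14.
This yields shadow prices y_test = 4, y_solder = 2.
Reduced cost of displays: c₃ − yᵀa₃ = 14 − (4·4 + 2·3) = 14 − 22 = -8.

-8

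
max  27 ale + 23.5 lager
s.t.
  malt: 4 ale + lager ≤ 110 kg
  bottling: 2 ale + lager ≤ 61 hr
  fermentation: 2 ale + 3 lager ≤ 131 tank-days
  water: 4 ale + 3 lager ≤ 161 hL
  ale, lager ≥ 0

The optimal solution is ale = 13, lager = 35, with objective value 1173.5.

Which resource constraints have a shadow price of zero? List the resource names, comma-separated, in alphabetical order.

malt, water

malt: 87/110 (slack 23)
bottling: 61/61 (binding)
fermentation: 131/131 (binding)
water: 157/161 (slack 4)
By complementary slackness, a constraint with positive slack has shadow price 0 → malt, water.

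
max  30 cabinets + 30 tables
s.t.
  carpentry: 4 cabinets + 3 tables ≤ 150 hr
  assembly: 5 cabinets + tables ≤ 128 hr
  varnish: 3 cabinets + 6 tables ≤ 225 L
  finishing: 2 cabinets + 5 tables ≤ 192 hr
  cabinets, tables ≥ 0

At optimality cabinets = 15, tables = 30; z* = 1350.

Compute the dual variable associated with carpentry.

6

Binding: carpentry and varnish. Non-binding: assembly (23 unused), finishing (12 unused).
Since assembly, finishing are not tight, their duals are 0.
From A_Bᵀ y = c: 4·y_carpentry + 3·y_varnish = 30; 3·y_carpentry + 6·y_varnish = 30.
→ y_carpentry = 6 and y_varnish = 2.
Shadow price of carpentry = 6.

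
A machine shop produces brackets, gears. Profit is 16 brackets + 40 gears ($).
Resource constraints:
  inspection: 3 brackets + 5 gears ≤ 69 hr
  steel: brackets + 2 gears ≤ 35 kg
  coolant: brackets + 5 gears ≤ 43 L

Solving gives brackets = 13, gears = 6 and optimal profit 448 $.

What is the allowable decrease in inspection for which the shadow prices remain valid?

Binding constraints: inspection, coolant. The basis is B = [[3,5],[1,5]] with det 10.
Per unit decrease in inspection, x* moves by d = (-0.5, 0.1).
The basis stays optimal until brackets reaches 0; allowable decrease = 26 hr.

26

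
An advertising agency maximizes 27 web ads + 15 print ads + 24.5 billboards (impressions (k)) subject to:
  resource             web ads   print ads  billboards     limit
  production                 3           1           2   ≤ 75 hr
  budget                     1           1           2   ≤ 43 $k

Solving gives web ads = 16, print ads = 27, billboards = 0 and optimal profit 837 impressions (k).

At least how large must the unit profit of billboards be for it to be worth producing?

30

Check each constraint at x*: production 75/75 (tight); budget 43/43 (tight).
From A_Bᵀ y = c: 3·y_production + 1·y_budget = 27; 1·y_production + 1·y_budget = 15.
→ y_production = 6 and y_budget = 9.
billboards enters the basis when its profit ≥ yᵀa₃ = 6·2 + 9·2 = 30.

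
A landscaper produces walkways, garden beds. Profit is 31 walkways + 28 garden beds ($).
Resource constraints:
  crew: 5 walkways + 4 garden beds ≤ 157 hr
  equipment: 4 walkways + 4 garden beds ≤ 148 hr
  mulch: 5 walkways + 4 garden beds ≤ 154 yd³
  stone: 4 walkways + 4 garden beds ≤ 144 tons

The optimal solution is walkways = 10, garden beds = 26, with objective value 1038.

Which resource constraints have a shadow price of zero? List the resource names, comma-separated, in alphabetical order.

crew: 154/157 (slack 3)
equipment: 144/148 (slack 4)
mulch: 154/154 (binding)
stone: 144/144 (binding)
By complementary slackness, a constraint with positive slack has shadow price 0 → crew, equipment.

crew, equipment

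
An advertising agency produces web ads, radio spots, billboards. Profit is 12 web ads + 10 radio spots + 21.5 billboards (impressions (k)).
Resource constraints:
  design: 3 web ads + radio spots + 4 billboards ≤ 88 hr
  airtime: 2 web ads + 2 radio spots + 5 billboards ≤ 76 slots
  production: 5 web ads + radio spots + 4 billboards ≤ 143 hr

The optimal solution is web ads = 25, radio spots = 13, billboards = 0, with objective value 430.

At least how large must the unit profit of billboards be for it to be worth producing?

Binding: design and airtime. Non-binding: production (5 unused).
By complementary slackness, y = 0 for the non-binding constraint.
The binding rows give the dual system: 3·y_design + 2·y_airtime = 12 and 1·y_design + 2·y_airtime = 10.
This yields shadow prices y_design = 1, y_airtime = 4.5.
billboards enters the basis when its profit ≥ yᵀa₃ = 1·4 + 4.5·5 = 26.5.

26.5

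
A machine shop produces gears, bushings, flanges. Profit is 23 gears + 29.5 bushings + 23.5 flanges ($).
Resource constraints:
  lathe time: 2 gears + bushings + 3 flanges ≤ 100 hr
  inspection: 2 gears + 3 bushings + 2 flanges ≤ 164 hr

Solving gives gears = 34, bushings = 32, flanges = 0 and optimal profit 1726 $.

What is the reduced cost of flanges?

-2

Both lathe time and inspection are binding at x*.
The binding rows give the dual system: 2·y_lathe time + 2·y_inspection = 23 and 1·y_lathe time + 3·y_inspection = 29.5.
This yields shadow prices y_lathe time = 2.5, y_inspection = 9.
Reduced cost of flanges: c₃ − yᵀa₃ = 23.5 − (2.5·3 + 9·2) = 23.5 − 25.5 = -2.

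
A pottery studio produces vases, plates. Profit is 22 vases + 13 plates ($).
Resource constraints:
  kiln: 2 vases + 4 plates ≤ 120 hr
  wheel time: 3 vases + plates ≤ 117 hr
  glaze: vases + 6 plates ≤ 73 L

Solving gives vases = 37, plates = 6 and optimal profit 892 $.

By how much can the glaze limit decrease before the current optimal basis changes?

Binding constraints: wheel time, glaze. The basis is B = [[3,1],[1,6]] with det 17.
Per unit decrease in glaze, x* moves by d = (0.0588, -0.1765).
The basis stays optimal until plates reaches 0; allowable decrease = 34 L.

34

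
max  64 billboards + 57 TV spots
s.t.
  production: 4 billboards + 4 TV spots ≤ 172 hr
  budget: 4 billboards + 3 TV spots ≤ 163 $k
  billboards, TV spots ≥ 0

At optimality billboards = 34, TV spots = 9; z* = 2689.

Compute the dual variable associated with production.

9

At the optimum: production uses 172 of 172 (binding); budget uses 163 of 163 (binding).
The binding rows give the dual system: 4·y_production + 4·y_budget = 64 and 4·y_production + 3·y_budget = 57.
→ y_production = 9 and y_budget = 7.
Shadow price of production = 9.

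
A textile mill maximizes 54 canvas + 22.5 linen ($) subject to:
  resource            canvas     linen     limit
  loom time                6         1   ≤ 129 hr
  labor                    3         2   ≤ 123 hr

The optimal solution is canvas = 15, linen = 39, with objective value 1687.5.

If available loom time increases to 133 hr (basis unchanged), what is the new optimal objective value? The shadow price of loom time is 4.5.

Δb = 4, so new z* = 1687.5 + (4.5)·(4) = 1687.5 + 18 = 1705.5.

1705.5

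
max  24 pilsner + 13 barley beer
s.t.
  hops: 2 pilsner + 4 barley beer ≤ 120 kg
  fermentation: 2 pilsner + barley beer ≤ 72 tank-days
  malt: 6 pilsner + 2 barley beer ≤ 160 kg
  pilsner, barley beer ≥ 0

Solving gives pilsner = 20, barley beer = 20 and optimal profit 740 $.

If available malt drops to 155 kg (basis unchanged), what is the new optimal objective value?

Check each constraint at x*: hops 120/120 (tight); fermentation 60/72 (slack 12); malt 160/160 (tight).
By complementary slackness, y = 0 for the non-binding constraint.
From A_Bᵀ y = c: 2·y_hops + 6·y_malt = 24; 4·y_hops + 2·y_malt = 13.
Solving: y_hops = 1.5, y_malt = 3.5.
Δz = y_malt·Δb = 3.5 × (-5) = -17.5, so new z* = 740 − 17.5 = 722.5.

722.5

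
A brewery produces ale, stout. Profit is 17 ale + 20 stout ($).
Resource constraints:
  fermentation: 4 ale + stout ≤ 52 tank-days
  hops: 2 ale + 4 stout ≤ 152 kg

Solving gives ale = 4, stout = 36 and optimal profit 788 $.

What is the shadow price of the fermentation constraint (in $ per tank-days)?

2

Both fermentation and hops are binding at x*.
The binding rows give the dual system: 4·y_fermentation + 2·y_hops = 17 and 1·y_fermentation + 4·y_hops = 20.
This yields shadow prices y_fermentation = 2, y_hops = 4.5.
Shadow price of fermentation = 2.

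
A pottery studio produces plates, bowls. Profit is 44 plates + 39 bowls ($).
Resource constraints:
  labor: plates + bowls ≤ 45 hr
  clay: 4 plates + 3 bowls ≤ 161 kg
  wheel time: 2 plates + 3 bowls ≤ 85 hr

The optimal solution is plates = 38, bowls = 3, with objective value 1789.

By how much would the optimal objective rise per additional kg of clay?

9

Check each constraint at x*: labor 41/45 (slack 4); clay 161/161 (tight); wheel time 85/85 (tight).
Slack constraints have shadow price 0 (complementary slackness).
From A_Bᵀ y = c: 4·y_clay + 2·y_wheel time = 44; 3·y_clay + 3·y_wheel time = 39.
→ y_clay = 9 and y_wheel time = 4.
Shadow price of clay = 9.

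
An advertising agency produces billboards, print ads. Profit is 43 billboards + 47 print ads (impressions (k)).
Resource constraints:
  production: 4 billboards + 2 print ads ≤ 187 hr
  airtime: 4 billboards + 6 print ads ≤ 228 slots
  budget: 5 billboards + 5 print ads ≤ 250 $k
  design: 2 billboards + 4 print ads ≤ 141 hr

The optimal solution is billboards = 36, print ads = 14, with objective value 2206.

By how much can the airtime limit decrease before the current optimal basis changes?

Binding constraints: airtime, budget. The basis is B = [[4,6],[5,5]] with det -10.
Per unit decrease in airtime, x* moves by d = (0.5, -0.5).
The basis stays optimal until production becomes binding; allowable decrease = 15 slots.

15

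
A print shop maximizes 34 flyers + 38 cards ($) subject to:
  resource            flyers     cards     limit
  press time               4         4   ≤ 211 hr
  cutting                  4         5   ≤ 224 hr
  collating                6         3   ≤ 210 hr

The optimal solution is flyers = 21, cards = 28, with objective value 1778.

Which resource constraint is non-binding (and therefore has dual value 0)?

press time: 196/211 (slack 15)
cutting: 224/224 (binding)
collating: 210/210 (binding)
By complementary slackness, a constraint with positive slack has shadow price 0 → press time.

press time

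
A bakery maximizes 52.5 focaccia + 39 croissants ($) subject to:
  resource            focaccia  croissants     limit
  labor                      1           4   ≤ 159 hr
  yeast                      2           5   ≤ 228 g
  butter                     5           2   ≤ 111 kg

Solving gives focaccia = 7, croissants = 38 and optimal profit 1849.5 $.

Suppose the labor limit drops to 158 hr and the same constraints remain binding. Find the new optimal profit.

Binding: labor and butter. Non-binding: yeast (24 unused).
By complementary slackness, y = 0 for the non-binding constraint.
The binding rows give the dual system: 1·y_labor + 5·y_butter = 52.5 and 4·y_labor + 2·y_butter = 39.
This yields shadow prices y_labor = 5, y_butter = 9.5.
Δz = y_labor·Δb = 5 × (-1) = -5, so new z* = 1849.5 − 5 = 1844.5.

1844.5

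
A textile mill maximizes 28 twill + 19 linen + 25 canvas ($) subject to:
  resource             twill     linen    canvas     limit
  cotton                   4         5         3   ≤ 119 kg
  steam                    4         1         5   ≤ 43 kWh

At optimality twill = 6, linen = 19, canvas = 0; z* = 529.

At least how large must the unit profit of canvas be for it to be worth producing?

At the optimum: cotton uses 119 of 119 (binding); steam uses 43 of 43 (binding).
The binding rows give the dual system: 4·y_cotton + 4·y_steam = 28 and 5·y_cotton + 1·y_steam = 19.
→ y_cotton = 3 and y_steam = 4.
canvas enters the basis when its profit ≥ yᵀa₃ = 3·3 + 4·5 = 29.

29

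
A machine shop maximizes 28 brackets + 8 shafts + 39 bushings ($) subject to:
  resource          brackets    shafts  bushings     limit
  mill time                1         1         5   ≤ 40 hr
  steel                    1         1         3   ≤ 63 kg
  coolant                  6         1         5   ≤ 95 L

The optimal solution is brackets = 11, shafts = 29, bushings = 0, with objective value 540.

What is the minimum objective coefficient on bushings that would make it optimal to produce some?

40

At the optimum: mill time uses 40 of 40 (binding); steel uses 40 of 63 (slack = 23); coolant uses 95 of 95 (binding).
Since steel is not tight, its dual is 0.
The binding rows give the dual system: 1·y_mill time + 6·y_coolant = 28 and 1·y_mill time + 1·y_coolant = 8.
Solving: y_mill time = 4, y_coolant = 4.
bushings enters the basis when its profit ≥ yᵀa₃ = 4·5 + 4·5 = 40.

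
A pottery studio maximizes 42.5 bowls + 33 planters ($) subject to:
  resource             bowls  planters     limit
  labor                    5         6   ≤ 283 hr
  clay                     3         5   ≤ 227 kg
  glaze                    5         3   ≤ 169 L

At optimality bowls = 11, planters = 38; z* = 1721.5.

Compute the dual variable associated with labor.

2.5

Binding: labor and glaze. Non-binding: clay (4 unused).
By complementary slackness, y = 0 for the non-binding constraint.
From A_Bᵀ y = c: 5·y_labor + 5·y_glaze = 42.5; 6·y_labor + 3·y_glaze = 33.
Solving: y_labor = 2.5, y_glaze = 6.
Shadow price of labor = 2.5.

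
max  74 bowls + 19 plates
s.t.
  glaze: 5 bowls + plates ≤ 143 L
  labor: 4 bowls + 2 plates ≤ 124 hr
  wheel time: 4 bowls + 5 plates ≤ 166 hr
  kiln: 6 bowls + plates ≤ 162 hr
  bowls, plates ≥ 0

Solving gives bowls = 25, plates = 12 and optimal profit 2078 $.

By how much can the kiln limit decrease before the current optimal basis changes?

Binding constraints: labor, kiln. The basis is B = [[4,2],[6,1]] with det -8.
Per unit decrease in kiln, x* moves by d = (-0.25, 0.5).
The basis stays optimal until wheel time becomes binding; allowable decrease = 4 hr.

4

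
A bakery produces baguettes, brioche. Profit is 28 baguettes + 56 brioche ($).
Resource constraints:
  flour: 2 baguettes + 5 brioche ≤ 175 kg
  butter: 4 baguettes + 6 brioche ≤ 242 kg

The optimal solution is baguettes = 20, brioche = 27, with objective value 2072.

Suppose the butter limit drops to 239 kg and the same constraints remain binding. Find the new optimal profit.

2061.5

Both flour and butter are binding at x*.
The binding rows give the dual system: 2·y_flour + 4·y_butter = 28 and 5·y_flour + 6·y_butter = 56.
Solving: y_flour = 7, y_butter = 3.5.
Δz = y_butter·Δb = 3.5 × (-3) = -10.5, so new z* = 2072 − 10.5 = 2061.5.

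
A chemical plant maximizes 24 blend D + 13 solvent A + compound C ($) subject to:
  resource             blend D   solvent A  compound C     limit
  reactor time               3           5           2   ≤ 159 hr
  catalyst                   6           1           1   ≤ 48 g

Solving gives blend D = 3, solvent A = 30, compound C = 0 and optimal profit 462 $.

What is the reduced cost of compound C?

Check each constraint at x*: reactor time 159/159 (tight); catalyst 48/48 (tight).
Dual feasibility on the basic columns requires 3·y_reactor time + 6·y_catalyst = 24, 5·y_reactor time + 1·y_catalyst = 13.
Solving: y_reactor time = 2, y_catalyst = 3.
Reduced cost of compound C: c₃ − yᵀa₃ = 1 − (2·2 + 3·1) = 1 − 7 = -6.

-6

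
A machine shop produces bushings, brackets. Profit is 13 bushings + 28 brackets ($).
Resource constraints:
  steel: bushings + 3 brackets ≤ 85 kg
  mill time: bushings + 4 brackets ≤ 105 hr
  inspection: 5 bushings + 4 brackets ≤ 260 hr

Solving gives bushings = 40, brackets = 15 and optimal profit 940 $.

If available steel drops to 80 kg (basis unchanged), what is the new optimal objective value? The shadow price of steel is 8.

Δb = -5, so new z* = 940 + (8)·(-5) = 940 − 40 = 900.

900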